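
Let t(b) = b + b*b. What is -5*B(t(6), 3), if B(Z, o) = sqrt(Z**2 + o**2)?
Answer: -15*sqrt(197) ≈ -210.54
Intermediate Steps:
t(b) = b + b**2
-5*B(t(6), 3) = -5*sqrt((6*(1 + 6))**2 + 3**2) = -5*sqrt((6*7)**2 + 9) = -5*sqrt(42**2 + 9) = -5*sqrt(1764 + 9) = -15*sqrt(197)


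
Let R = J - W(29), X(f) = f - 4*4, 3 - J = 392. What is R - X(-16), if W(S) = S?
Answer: -386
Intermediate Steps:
J = -389 (J = 3 - 1*392 = 3 - 392 = -389)
X(f) = -16 + f (X(f) = f - 16 = -16 + f)
R = -418 (R = -389 - 1*29 = -389 - 29 = -418)
R - X(-16) = -418 - (-16 - 16) = -418 - 1*(-32) = -418 + 32 = -386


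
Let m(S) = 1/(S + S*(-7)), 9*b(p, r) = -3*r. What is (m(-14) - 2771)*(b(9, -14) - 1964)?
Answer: 684090457/126 ≈ 5.4293e+6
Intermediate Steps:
b(p, r) = -r/3 (b(p, r) = (-3*r)/9 = -r/3)
m(S) = -1/(6*S) (m(S) = 1/(S - 7*S) = 1/(-6*S) = -1/(6*S))
(m(-14) - 2771)*(b(9, -14) - 1964) = (-⅙/(-14) - 2771)*(-⅓*(-14) - 1964) = (-⅙*(-1/14) - 2771)*(14/3 - 1964) = (1/84 - 2771)*(-5878/3) = -232763/84*(-5878/3) = 684090457/126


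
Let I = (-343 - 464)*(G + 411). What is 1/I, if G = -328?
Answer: -1/66981 ≈ -1.4930e-5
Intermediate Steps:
I = -66981 (I = (-343 - 464)*(-328 + 411) = -807*83 = -66981)
1/I = 1/(-66981) = -1/66981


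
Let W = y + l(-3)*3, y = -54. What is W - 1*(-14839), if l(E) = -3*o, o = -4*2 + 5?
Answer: 14812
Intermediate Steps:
o = -3 (o = -8 + 5 = -3)
l(E) = 9 (l(E) = -3*(-3) = 9)
W = -27 (W = -54 + 9*3 = -54 + 27 = -27)
W - 1*(-14839) = -27 - 1*(-14839) = -27 + 14839 = 14812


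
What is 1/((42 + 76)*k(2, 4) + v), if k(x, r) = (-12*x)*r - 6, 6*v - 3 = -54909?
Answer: -1/21187 ≈ -4.7199e-5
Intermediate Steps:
v = -9151 (v = ½ + (⅙)*(-54909) = ½ - 18303/2 = -9151)
k(x, r) = -6 - 12*r*x (k(x, r) = -12*r*x - 6 = -6 - 12*r*x)
1/((42 + 76)*k(2, 4) + v) = 1/((42 + 76)*(-6 - 12*4*2) - 9151) = 1/(118*(-6 - 96) - 9151) = 1/(118*(-102) - 9151) = 1/(-12036 - 9151) = 1/(-21187) = -1/21187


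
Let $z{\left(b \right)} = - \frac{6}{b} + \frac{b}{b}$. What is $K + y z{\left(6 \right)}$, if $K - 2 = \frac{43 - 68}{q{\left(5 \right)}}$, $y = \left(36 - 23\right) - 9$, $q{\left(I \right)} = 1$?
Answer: $-23$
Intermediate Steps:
$z{\left(b \right)} = 1 - \frac{6}{b}$ ($z{\left(b \right)} = - \frac{6}{b} + 1 = 1 - \frac{6}{b}$)
$y = 4$ ($y = 13 - 9 = 4$)
$K = -23$ ($K = 2 + \frac{43 - 68}{1} = 2 + \left(43 - 68\right) 1 = 2 - 25 = -23$)
$K + y z{\left(6 \right)} = -23 + 4 \frac{-6 + 6}{6} = -23 + 4 \cdot \frac{1}{6} \cdot 0 = -23 + 4 \cdot 0 = -23 + 0 = -23$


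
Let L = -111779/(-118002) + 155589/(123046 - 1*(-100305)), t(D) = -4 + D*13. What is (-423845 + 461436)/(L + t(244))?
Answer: 990743310012882/83538705140543 ≈ 11.860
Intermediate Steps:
t(D) = -4 + 13*D
L = 43325764607/26355864702 (L = -111779*(-1/118002) + 155589/(123046 + 100305) = 111779/118002 + 155589/223351 = 43325764607/26355864702 ≈ 1.6439)
(-423845 + 461436)/(L + t(244)) = (-423845 + 461436)/(43325764607/26355864702 + (-4 + 13*244)) = 37591/(43325764607/26355864702 + (-4 + 3172)) = 37591/(43325764607/26355864702 + 3168) = 37591/(83538705140543/26355864702) = 37591*(26355864702/83538705140543) = 990743310012882/83538705140543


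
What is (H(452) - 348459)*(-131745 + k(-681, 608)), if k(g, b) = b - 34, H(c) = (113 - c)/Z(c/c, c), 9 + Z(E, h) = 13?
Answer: 182875328925/4 ≈ 4.5719e+10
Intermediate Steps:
Z(E, h) = 4 (Z(E, h) = -9 + 13 = 4)
H(c) = 113/4 - c/4 (H(c) = (113 - c)/4 = (113 - c)*(¼) = 113/4 - c/4)
k(g, b) = -34 + b
(H(452) - 348459)*(-131745 + k(-681, 608)) = ((113/4 - ¼*452) - 348459)*(-131745 + (-34 + 608)) = ((113/4 - 113) - 348459)*(-131745 + 574) = (-339/4 - 348459)*(-131171) = -1394175/4*(-131171) = 182875328925/4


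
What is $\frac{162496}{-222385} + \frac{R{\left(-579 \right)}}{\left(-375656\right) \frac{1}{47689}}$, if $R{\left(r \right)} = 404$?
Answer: $- \frac{1086397794109}{20885064890} \approx -52.018$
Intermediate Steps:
$\frac{162496}{-222385} + \frac{R{\left(-579 \right)}}{\left(-375656\right) \frac{1}{47689}} = \frac{162496}{-222385} + \frac{404}{\left(-375656\right) \frac{1}{47689}} = 162496 \left(- \frac{1}{222385}\right) + \frac{404}{\left(-375656\right) \frac{1}{47689}} = - \frac{162496}{222385} + \frac{404}{- \frac{375656}{47689}} = - \frac{162496}{222385} + 404 \left(- \frac{47689}{375656}\right) = - \frac{162496}{222385} - \frac{4816589}{93914} = - \frac{1086397794109}{20885064890}$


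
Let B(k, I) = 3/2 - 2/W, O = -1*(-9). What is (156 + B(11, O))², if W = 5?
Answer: 2468041/100 ≈ 24680.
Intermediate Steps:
O = 9
B(k, I) = 11/10 (B(k, I) = 3/2 - 2/5 = 3*(½) - 2*⅕ = 3/2 - ⅖ = 11/10)
(156 + B(11, O))² = (156 + 11/10)² = (1571/10)² = 2468041/100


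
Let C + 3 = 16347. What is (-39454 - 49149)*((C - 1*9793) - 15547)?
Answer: 797072588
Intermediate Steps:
C = 16344 (C = -3 + 16347 = 16344)
(-39454 - 49149)*((C - 1*9793) - 15547) = (-39454 - 49149)*((16344 - 1*9793) - 15547) = -88603*((16344 - 9793) - 15547) = -88603*(6551 - 15547) = -88603*(-8996) = 797072588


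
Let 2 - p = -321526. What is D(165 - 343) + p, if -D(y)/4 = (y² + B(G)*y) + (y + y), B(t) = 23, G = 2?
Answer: 212592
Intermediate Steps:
p = 321528 (p = 2 - 1*(-321526) = 2 + 321526 = 321528)
D(y) = -100*y - 4*y² (D(y) = -4*((y² + 23*y) + (y + y)) = -4*((y² + 23*y) + 2*y) = -4*(y² + 25*y) = -100*y - 4*y²)
D(165 - 343) + p = -4*(165 - 343)*(25 + (165 - 343)) + 321528 = -4*(-178)*(25 - 178) + 321528 = -4*(-178)*(-153) + 321528 = -108936 + 321528 = 212592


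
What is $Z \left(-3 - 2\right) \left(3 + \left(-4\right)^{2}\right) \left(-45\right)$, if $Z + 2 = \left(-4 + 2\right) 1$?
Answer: $-17100$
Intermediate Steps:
$Z = -4$ ($Z = -2 + \left(-4 + 2\right) 1 = -2 - 2 = -4$)
$Z \left(-3 - 2\right) \left(3 + \left(-4\right)^{2}\right) \left(-45\right) = - 4 \left(-3 - 2\right) \left(3 + \left(-4\right)^{2}\right) \left(-45\right) = - 4 - 5 \left(3 + 16\right) \left(-45\right) = - 4 \left(-5\right) 19 \left(-45\right) = - 4 \left(\left(-95\right) \left(-45\right)\right) = \left(-4\right) 4275 = -17100$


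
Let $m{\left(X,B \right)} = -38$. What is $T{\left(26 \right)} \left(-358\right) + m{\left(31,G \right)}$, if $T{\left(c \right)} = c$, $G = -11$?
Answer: $-9346$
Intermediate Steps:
$T{\left(26 \right)} \left(-358\right) + m{\left(31,G \right)} = 26 \left(-358\right) - 38 = -9308 - 38 = -9346$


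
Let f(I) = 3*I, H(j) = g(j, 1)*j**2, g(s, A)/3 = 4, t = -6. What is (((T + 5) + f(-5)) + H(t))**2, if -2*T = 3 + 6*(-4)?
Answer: 748225/4 ≈ 1.8706e+5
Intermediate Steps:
T = 21/2 (T = -(3 + 6*(-4))/2 = -(3 - 24)/2 = -1/2*(-21) = 21/2 ≈ 10.500)
g(s, A) = 12 (g(s, A) = 3*4 = 12)
H(j) = 12*j**2
(((T + 5) + f(-5)) + H(t))**2 = (((21/2 + 5) + 3*(-5)) + 12*(-6)**2)**2 = ((31/2 - 15) + 12*36)**2 = (1/2 + 432)**2 = (865/2)**2 = 748225/4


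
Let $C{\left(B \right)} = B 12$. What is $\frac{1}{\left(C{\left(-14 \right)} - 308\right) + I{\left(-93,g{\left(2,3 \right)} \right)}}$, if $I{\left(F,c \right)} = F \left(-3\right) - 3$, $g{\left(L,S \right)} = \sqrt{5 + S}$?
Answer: $- \frac{1}{200} \approx -0.005$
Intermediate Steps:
$C{\left(B \right)} = 12 B$
$I{\left(F,c \right)} = -3 - 3 F$ ($I{\left(F,c \right)} = - 3 F - 3 = -3 - 3 F$)
$\frac{1}{\left(C{\left(-14 \right)} - 308\right) + I{\left(-93,g{\left(2,3 \right)} \right)}} = \frac{1}{\left(12 \left(-14\right) - 308\right) - -276} = \frac{1}{\left(-168 - 308\right) + \left(-3 + 279\right)} = \frac{1}{-476 + 276} = \frac{1}{-200} = - \frac{1}{200}$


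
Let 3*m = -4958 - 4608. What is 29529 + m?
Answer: 79021/3 ≈ 26340.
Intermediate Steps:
m = -9566/3 (m = (-4958 - 4608)/3 = (⅓)*(-9566) = -9566/3 ≈ -3188.7)
29529 + m = 29529 - 9566/3 = 79021/3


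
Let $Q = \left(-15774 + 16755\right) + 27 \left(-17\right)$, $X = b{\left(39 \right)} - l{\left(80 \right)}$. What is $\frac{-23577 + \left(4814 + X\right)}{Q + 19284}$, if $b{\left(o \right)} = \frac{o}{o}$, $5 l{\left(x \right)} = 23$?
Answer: $- \frac{93833}{99030} \approx -0.94752$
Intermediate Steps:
$l{\left(x \right)} = \frac{23}{5}$ ($l{\left(x \right)} = \frac{1}{5} \cdot 23 = \frac{23}{5}$)
$b{\left(o \right)} = 1$
$X = - \frac{18}{5}$ ($X = 1 - \frac{23}{5} = - \frac{18}{5} \approx -3.6$)
$Q = 522$ ($Q = 981 - 459 = 522$)
$\frac{-23577 + \left(4814 + X\right)}{Q + 19284} = \frac{-23577 + \left(4814 - \frac{18}{5}\right)}{522 + 19284} = \frac{-23577 + \frac{24052}{5}}{19806} = \left(- \frac{93833}{5}\right) \frac{1}{19806} = - \frac{93833}{99030}$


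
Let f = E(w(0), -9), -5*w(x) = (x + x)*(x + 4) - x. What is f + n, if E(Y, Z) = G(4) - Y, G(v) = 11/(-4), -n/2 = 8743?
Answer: -69955/4 ≈ -17489.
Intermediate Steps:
n = -17486 (n = -2*8743 = -17486)
G(v) = -11/4 (G(v) = 11*(-¼) = -11/4)
w(x) = x/5 - 2*x*(4 + x)/5 (w(x) = -((x + x)*(x + 4) - x)/5 = -((2*x)*(4 + x) - x)/5 = -(2*x*(4 + x) - x)/5 = -(-x + 2*x*(4 + x))/5 = x/5 - 2*x*(4 + x)/5)
E(Y, Z) = -11/4 - Y
f = -11/4 (f = -11/4 - (-1)*0*(7 + 2*0)/5 = -11/4 - (-1)*0*(7 + 0)/5 = -11/4 - (-1)*0*7/5 = -11/4 - 1*0 = -11/4 + 0 = -11/4 ≈ -2.7500)
f + n = -11/4 - 17486 = -69955/4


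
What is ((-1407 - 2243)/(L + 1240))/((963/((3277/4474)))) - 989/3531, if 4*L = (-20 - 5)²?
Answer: -7466357563/26469036297 ≈ -0.28208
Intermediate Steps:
L = 625/4 (L = (-20 - 5)²/4 = (¼)*(-25)² = (¼)*625 = 625/4 ≈ 156.25)
((-1407 - 2243)/(L + 1240))/((963/((3277/4474)))) - 989/3531 = ((-1407 - 2243)/(625/4 + 1240))/((963/((3277/4474)))) - 989/3531 = (-3650/5585/4)/((963/((3277*(1/4474))))) - 989*1/3531 = (-3650*4/5585)/((963/(3277/4474))) - 989/3531 = -2920/(1117*(963*(4474/3277))) - 989/3531 = -2920/(1117*4308462/3277) - 989/3531 = -2920/1117*3277/4308462 - 989/3531 = -4784420/2406276027 - 989/3531 = -7466357563/26469036297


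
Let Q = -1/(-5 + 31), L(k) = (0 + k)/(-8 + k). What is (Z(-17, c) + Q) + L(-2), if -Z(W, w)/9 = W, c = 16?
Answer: 19911/130 ≈ 153.16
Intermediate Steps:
Z(W, w) = -9*W
L(k) = k/(-8 + k)
Q = -1/26 ≈ -0.038462
(Z(-17, c) + Q) + L(-2) = (-9*(-17) - 1/26) - 2/(-8 - 2) = (153 - 1/26) - 2/(-10) = 3977/26 - 2*(-⅒) = 3977/26 + ⅕ = 19911/130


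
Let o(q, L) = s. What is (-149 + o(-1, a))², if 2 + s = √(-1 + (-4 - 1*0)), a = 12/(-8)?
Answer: (151 - I*√5)² ≈ 22796.0 - 675.29*I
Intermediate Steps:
a = -3/2 (a = 12*(-⅛) = -3/2 ≈ -1.5000)
s = -2 + I*√5 (s = -2 + √(-1 + (-4 - 1*0)) = -2 + √(-1 + (-4 + 0)) = -2 + √(-1 - 4) = -2 + √(-5) = -2 + I*√5 ≈ -2.0 + 2.2361*I)
o(q, L) = -2 + I*√5
(-149 + o(-1, a))² = (-149 + (-2 + I*√5))² = (-151 + I*√5)²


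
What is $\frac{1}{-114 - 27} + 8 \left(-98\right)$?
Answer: $- \frac{110545}{141} \approx -784.01$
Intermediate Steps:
$\frac{1}{-114 - 27} + 8 \left(-98\right) = \frac{1}{-141} - 784 = - \frac{1}{141} - 784 = - \frac{110545}{141}$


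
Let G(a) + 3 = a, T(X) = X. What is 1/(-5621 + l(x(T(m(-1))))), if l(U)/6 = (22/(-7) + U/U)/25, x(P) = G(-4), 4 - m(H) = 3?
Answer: -35/196753 ≈ -0.00017789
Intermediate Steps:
m(H) = 1 (m(H) = 4 - 1*3 = 4 - 3 = 1)
G(a) = -3 + a
x(P) = -7 (x(P) = -3 - 4 = -7)
l(U) = -18/35 (l(U) = 6*((22/(-7) + U/U)/25) = 6*((22*(-1/7) + 1)*(1/25)) = 6*((-22/7 + 1)*(1/25)) = 6*(-15/7*1/25) = 6*(-3/35) = -18/35)
1/(-5621 + l(x(T(m(-1))))) = 1/(-5621 - 18/35) = 1/(-196753/35) = -35/196753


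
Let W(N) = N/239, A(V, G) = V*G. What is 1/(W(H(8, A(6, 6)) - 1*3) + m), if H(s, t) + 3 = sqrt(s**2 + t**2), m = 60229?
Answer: 688067855/41441621564853 - 956*sqrt(85)/207208107824265 ≈ 1.6603e-5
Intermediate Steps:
A(V, G) = G*V
H(s, t) = -3 + sqrt(s**2 + t**2)
W(N) = N/239 (W(N) = N*(1/239) = N/239)
1/(W(H(8, A(6, 6)) - 1*3) + m) = 1/(((-3 + sqrt(8**2 + (6*6)**2)) - 1*3)/239 + 60229) = 1/(((-3 + sqrt(64 + 36**2)) - 3)/239 + 60229) = 1/(((-3 + sqrt(64 + 1296)) - 3)/239 + 60229) = 1/(((-3 + sqrt(1360)) - 3)/239 + 60229) = 1/(((-3 + 4*sqrt(85)) - 3)/239 + 60229) = 1/((-6 + 4*sqrt(85))/239 + 60229) = 1/((-6/239 + 4*sqrt(85)/239) + 60229) = 1/(14394725/239 + 4*sqrt(85)/239)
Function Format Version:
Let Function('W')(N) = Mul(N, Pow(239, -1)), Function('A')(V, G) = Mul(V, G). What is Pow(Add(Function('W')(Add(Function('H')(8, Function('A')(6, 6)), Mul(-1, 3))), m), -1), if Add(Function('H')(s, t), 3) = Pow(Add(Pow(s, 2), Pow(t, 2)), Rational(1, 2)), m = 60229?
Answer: Add(Rational(688067855, 41441621564853), Mul(Rational(-956, 207208107824265), Pow(85, Rational(1, 2)))) ≈ 1.6603e-5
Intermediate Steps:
Function('A')(V, G) = Mul(G, V)
Function('H')(s, t) = Add(-3, Pow(Add(Pow(s, 2), Pow(t, 2)), Rational(1, 2)))
Function('W')(N) = Mul(Rational(1, 239), N) (Function('W')(N) = Mul(N, Rational(1, 239)) = Mul(Rational(1, 239), N))
Pow(Add(Function('W')(Add(Function('H')(8, Function('A')(6, 6)), Mul(-1, 3))), m), -1) = Pow(Add(Mul(Rational(1, 239), Add(Add(-3, Pow(Add(Pow(8, 2), Pow(Mul(6, 6), 2)), Rational(1, 2))), Mul(-1, 3))), 60229), -1) = Pow(Add(Mul(Rational(1, 239), Add(Add(-3, Pow(Add(64, Pow(36, 2)), Rational(1, 2))), -3)), 60229), -1) = Pow(Add(Mul(Rational(1, 239), Add(Add(-3, Pow(Add(64, 1296), Rational(1, 2))), -3)), 60229), -1) = Pow(Add(Mul(Rational(1, 239), Add(Add(-3, Pow(1360, Rational(1, 2))), -3)), 60229), -1) = Pow(Add(Mul(Rational(1, 239), Add(Add(-3, Mul(4, Pow(85, Rational(1, 2)))), -3)), 60229), -1) = Pow(Add(Mul(Rational(1, 239), Add(-6, Mul(4, Pow(85, Rational(1, 2))))), 60229), -1) = Pow(Add(Add(Rational(-6, 239), Mul(Rational(4, 239), Pow(85, Rational(1, 2)))), 60229), -1) = Pow(Add(Rational(14394725, 239), Mul(Rational(4, 239), Pow(85, Rational(1, 2)))), -1)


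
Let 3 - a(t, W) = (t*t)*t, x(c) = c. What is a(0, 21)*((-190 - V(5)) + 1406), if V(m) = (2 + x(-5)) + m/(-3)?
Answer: 3662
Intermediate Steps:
V(m) = -3 - m/3 (V(m) = (2 - 5) + m/(-3) = -3 + m*(-⅓) = -3 - m/3)
a(t, W) = 3 - t³ (a(t, W) = 3 - t*t*t = 3 - t²*t = 3 - t³)
a(0, 21)*((-190 - V(5)) + 1406) = (3 - 1*0³)*((-190 - (-3 - ⅓*5)) + 1406) = (3 - 1*0)*((-190 - (-3 - 5/3)) + 1406) = (3 + 0)*((-190 - 1*(-14/3)) + 1406) = 3*((-190 + 14/3) + 1406) = 3*(-556/3 + 1406) = 3*(3662/3) = 3662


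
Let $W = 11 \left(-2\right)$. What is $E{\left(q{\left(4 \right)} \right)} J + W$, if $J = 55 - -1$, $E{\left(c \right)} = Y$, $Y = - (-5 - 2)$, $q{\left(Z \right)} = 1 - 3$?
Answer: $370$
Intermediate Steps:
$q{\left(Z \right)} = -2$ ($q{\left(Z \right)} = 1 - 3 = -2$)
$Y = 7$ ($Y = \left(-1\right) \left(-7\right) = 7$)
$E{\left(c \right)} = 7$
$J = 56$ ($J = 55 + 1 = 56$)
$W = -22$
$E{\left(q{\left(4 \right)} \right)} J + W = 7 \cdot 56 - 22 = 392 - 22 = 370$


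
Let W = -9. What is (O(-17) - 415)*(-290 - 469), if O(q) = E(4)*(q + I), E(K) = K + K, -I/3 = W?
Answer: 254265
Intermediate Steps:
I = 27 (I = -3*(-9) = 27)
E(K) = 2*K
O(q) = 216 + 8*q (O(q) = (2*4)*(q + 27) = 8*(27 + q) = 216 + 8*q)
(O(-17) - 415)*(-290 - 469) = ((216 + 8*(-17)) - 415)*(-290 - 469) = ((216 - 136) - 415)*(-759) = (80 - 415)*(-759) = -335*(-759) = 254265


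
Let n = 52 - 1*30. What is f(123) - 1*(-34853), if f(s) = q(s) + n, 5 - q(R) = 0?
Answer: 34880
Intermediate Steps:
q(R) = 5 (q(R) = 5 - 1*0 = 5 + 0 = 5)
n = 22 (n = 52 - 30 = 22)
f(s) = 27 (f(s) = 5 + 22 = 27)
f(123) - 1*(-34853) = 27 - 1*(-34853) = 27 + 34853 = 34880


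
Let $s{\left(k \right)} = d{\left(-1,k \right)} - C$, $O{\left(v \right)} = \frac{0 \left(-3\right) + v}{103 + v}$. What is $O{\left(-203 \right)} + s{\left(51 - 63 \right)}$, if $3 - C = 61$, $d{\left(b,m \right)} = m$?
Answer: $\frac{4803}{100} \approx 48.03$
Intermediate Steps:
$C = -58$ ($C = 3 - 61 = -58$)
$O{\left(v \right)} = \frac{v}{103 + v}$ ($O{\left(v \right)} = \frac{0 + v}{103 + v} = \frac{v}{103 + v}$)
$s{\left(k \right)} = 58 + k$ ($s{\left(k \right)} = k - -58 = k + 58 = 58 + k$)
$O{\left(-203 \right)} + s{\left(51 - 63 \right)} = - \frac{203}{103 - 203} + \left(58 + \left(51 - 63\right)\right) = - \frac{203}{-100} + \left(58 + \left(51 - 63\right)\right) = \left(-203\right) \left(- \frac{1}{100}\right) + \left(58 - 12\right) = \frac{203}{100} + 46 = \frac{4803}{100}$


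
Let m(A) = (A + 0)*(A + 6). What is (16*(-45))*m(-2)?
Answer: 5760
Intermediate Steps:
m(A) = A*(6 + A)
(16*(-45))*m(-2) = (16*(-45))*(-2*(6 - 2)) = -(-1440)*4 = -720*(-8) = 5760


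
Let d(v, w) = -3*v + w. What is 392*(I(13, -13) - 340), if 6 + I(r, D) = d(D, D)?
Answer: -125440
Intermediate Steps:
d(v, w) = w - 3*v
I(r, D) = -6 - 2*D (I(r, D) = -6 + (D - 3*D) = -6 - 2*D)
392*(I(13, -13) - 340) = 392*((-6 - 2*(-13)) - 340) = 392*((-6 + 26) - 340) = 392*(20 - 340) = 392*(-320) = -125440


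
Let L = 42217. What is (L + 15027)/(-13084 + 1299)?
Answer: -57244/11785 ≈ -4.8574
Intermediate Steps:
(L + 15027)/(-13084 + 1299) = (42217 + 15027)/(-13084 + 1299) = 57244/(-11785) = 57244*(-1/11785) = -57244/11785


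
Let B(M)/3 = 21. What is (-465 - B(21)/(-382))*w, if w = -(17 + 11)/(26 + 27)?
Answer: 2485938/10123 ≈ 245.57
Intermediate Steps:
B(M) = 63 (B(M) = 3*21 = 63)
w = -28/53 ≈ -0.52830
(-465 - B(21)/(-382))*w = (-465 - 63/(-382))*(-28/53) = (-465 - 63*(-1)/382)*(-28/53) = (-465 - 1*(-63/382))*(-28/53) = (-465 + 63/382)*(-28/53) = -177567/382*(-28/53) = 2485938/10123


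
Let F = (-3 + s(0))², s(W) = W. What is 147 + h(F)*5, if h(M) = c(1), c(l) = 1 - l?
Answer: 147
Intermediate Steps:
F = 9 (F = (-3 + 0)² = (-3)² = 9)
h(M) = 0 (h(M) = 1 - 1*1 = 1 - 1 = 0)
147 + h(F)*5 = 147 + 0*5 = 147 + 0 = 147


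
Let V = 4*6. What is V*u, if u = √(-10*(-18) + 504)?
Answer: 144*√19 ≈ 627.68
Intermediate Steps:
u = 6*√19 (u = √(180 + 504) = √684 = 6*√19 ≈ 26.153)
V = 24
V*u = 24*(6*√19) = 144*√19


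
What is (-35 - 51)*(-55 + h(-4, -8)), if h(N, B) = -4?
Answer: 5074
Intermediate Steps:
(-35 - 51)*(-55 + h(-4, -8)) = (-35 - 51)*(-55 - 4) = -86*(-59) = 5074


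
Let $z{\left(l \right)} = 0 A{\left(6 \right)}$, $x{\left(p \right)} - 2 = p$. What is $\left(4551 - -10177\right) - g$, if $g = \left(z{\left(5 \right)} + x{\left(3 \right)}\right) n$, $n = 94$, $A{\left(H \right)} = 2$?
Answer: $14258$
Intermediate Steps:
$x{\left(p \right)} = 2 + p$
$z{\left(l \right)} = 0$ ($z{\left(l \right)} = 0 \cdot 2 = 0$)
$g = 470$ ($g = \left(0 + \left(2 + 3\right)\right) 94 = \left(0 + 5\right) 94 = 5 \cdot 94 = 470$)
$\left(4551 - -10177\right) - g = \left(4551 - -10177\right) - 470 = \left(4551 + 10177\right) - 470 = 14728 - 470 = 14258$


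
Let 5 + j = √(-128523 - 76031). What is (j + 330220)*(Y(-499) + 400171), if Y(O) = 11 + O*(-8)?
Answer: 133464317410 + 404174*I*√204554 ≈ 1.3346e+11 + 1.828e+8*I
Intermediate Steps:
j = -5 + I*√204554 (j = -5 + √(-128523 - 76031) = -5 + √(-204554) = -5 + I*√204554 ≈ -5.0 + 452.28*I)
Y(O) = 11 - 8*O
(j + 330220)*(Y(-499) + 400171) = ((-5 + I*√204554) + 330220)*((11 - 8*(-499)) + 400171) = (330215 + I*√204554)*((11 + 3992) + 400171) = (330215 + I*√204554)*(4003 + 400171) = (330215 + I*√204554)*404174 = 133464317410 + 404174*I*√204554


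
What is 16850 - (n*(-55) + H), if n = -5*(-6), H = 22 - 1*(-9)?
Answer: 18469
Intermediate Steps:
H = 31 (H = 22 + 9 = 31)
n = 30
16850 - (n*(-55) + H) = 16850 - (30*(-55) + 31) = 16850 - (-1650 + 31) = 16850 - 1*(-1619) = 16850 + 1619 = 18469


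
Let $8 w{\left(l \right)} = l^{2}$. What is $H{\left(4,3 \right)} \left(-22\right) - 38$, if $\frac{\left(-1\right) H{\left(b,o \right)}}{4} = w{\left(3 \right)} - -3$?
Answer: $325$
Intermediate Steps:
$w{\left(l \right)} = \frac{l^{2}}{8}$
$H{\left(b,o \right)} = - \frac{33}{2}$ ($H{\left(b,o \right)} = - 4 \left(\frac{3^{2}}{8} - -3\right) = - 4 \left(\frac{1}{8} \cdot 9 + 3\right) = - 4 \left(\frac{9}{8} + 3\right) = \left(-4\right) \frac{33}{8} = - \frac{33}{2}$)
$H{\left(4,3 \right)} \left(-22\right) - 38 = \left(- \frac{33}{2}\right) \left(-22\right) - 38 = 363 - 38 = 325$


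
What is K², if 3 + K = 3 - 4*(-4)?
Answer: 256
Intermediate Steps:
K = 16 (K = -3 + (3 - 4*(-4)) = -3 + (3 + 16) = -3 + 19 = 16)
K² = 16² = 256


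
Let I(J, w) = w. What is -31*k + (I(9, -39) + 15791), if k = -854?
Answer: 42226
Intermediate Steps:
-31*k + (I(9, -39) + 15791) = -31*(-854) + (-39 + 15791) = 26474 + 15752 = 42226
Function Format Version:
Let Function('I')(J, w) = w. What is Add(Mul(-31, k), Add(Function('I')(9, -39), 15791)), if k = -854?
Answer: 42226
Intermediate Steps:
Add(Mul(-31, k), Add(Function('I')(9, -39), 15791)) = Add(Mul(-31, -854), Add(-39, 15791)) = Add(26474, 15752) = 42226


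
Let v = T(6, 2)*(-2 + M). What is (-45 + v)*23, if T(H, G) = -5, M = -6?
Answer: -115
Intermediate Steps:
v = 40 (v = -5*(-2 - 6) = -5*(-8) = 40)
(-45 + v)*23 = (-45 + 40)*23 = -5*23 = -115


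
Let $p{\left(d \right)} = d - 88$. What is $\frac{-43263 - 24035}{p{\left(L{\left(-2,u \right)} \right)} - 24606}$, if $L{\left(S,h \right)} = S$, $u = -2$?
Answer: $\frac{4807}{1764} \approx 2.7251$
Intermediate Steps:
$p{\left(d \right)} = -88 + d$ ($p{\left(d \right)} = d - 88 = -88 + d$)
$\frac{-43263 - 24035}{p{\left(L{\left(-2,u \right)} \right)} - 24606} = \frac{-43263 - 24035}{\left(-88 - 2\right) - 24606} = - \frac{67298}{-90 - 24606} = - \frac{67298}{-24696} = \left(-67298\right) \left(- \frac{1}{24696}\right) = \frac{4807}{1764}$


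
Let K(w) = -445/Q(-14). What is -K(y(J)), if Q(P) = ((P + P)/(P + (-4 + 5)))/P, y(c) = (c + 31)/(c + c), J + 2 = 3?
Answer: -5785/2 ≈ -2892.5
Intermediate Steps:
J = 1 (J = -2 + 3 = 1)
y(c) = (31 + c)/(2*c) (y(c) = (31 + c)/((2*c)) = (31 + c)*(1/(2*c)) = (31 + c)/(2*c))
Q(P) = 2/(1 + P) (Q(P) = ((2*P)/(P + 1))/P = ((2*P)/(1 + P))/P = (2*P/(1 + P))/P = 2/(1 + P))
K(w) = 5785/2 (K(w) = -445/(2/(1 - 14)) = -445/(2/(-13)) = -445/(2*(-1/13)) = -445/(-2/13) = -445*(-13/2) = 5785/2)
-K(y(J)) = -1*5785/2 = -5785/2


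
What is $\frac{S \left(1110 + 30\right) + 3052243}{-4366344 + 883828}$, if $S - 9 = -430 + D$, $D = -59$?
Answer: $- \frac{2505043}{3482516} \approx -0.71932$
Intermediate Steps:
$S = -480$ ($S = 9 - 489 = -480$)
$\frac{S \left(1110 + 30\right) + 3052243}{-4366344 + 883828} = \frac{- 480 \left(1110 + 30\right) + 3052243}{-4366344 + 883828} = \frac{\left(-480\right) 1140 + 3052243}{-3482516} = \left(-547200 + 3052243\right) \left(- \frac{1}{3482516}\right) = 2505043 \left(- \frac{1}{3482516}\right) = - \frac{2505043}{3482516}$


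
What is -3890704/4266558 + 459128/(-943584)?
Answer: -117293797595/83871997164 ≈ -1.3985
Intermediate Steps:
-3890704/4266558 + 459128/(-943584) = -3890704*1/4266558 + 459128*(-1/943584) = -1945352/2133279 - 57391/117948 = -117293797595/83871997164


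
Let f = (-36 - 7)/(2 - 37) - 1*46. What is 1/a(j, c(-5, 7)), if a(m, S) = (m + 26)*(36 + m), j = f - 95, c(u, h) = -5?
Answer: 1225/14462624 ≈ 8.4701e-5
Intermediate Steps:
f = -1567/35 (f = -43/(-35) - 46 = -43*(-1/35) - 46 = 43/35 - 46 = -1567/35 ≈ -44.771)
j = -4892/35 (j = -1567/35 - 95 = -4892/35 ≈ -139.77)
a(m, S) = (26 + m)*(36 + m)
1/a(j, c(-5, 7)) = 1/(936 + (-4892/35)**2 + 62*(-4892/35)) = 1/(936 + 23931664/1225 - 303304/35) = 1/(14462624/1225) = 1225/14462624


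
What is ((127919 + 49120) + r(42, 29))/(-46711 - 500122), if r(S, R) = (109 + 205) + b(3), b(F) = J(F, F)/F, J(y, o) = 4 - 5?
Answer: -532058/1640499 ≈ -0.32433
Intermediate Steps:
J(y, o) = -1
b(F) = -1/F
r(S, R) = 941/3 (r(S, R) = (109 + 205) - 1/3 = 314 - 1*1/3 = 314 - 1/3 = 941/3)
((127919 + 49120) + r(42, 29))/(-46711 - 500122) = ((127919 + 49120) + 941/3)/(-46711 - 500122) = (177039 + 941/3)/(-546833) = (532058/3)*(-1/546833) = -532058/1640499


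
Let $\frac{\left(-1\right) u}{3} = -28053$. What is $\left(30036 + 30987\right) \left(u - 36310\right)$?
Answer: $2919889527$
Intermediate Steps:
$u = 84159$ ($u = \left(-3\right) \left(-28053\right) = 84159$)
$\left(30036 + 30987\right) \left(u - 36310\right) = \left(30036 + 30987\right) \left(84159 - 36310\right) = 61023 \cdot 47849 = 2919889527$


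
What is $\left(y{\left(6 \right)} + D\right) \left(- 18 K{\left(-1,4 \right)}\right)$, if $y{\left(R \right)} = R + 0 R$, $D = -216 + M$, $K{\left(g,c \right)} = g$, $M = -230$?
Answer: $-7920$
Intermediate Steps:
$D = -446$ ($D = -216 - 230 = -446$)
$y{\left(R \right)} = R$ ($y{\left(R \right)} = R + 0 = R$)
$\left(y{\left(6 \right)} + D\right) \left(- 18 K{\left(-1,4 \right)}\right) = \left(6 - 446\right) \left(\left(-18\right) \left(-1\right)\right) = \left(-440\right) 18 = -7920$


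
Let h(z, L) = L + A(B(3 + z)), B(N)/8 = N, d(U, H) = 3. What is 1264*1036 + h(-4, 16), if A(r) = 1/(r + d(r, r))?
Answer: 6547599/5 ≈ 1.3095e+6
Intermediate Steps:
B(N) = 8*N
A(r) = 1/(3 + r) (A(r) = 1/(r + 3) = 1/(3 + r))
h(z, L) = L + 1/(27 + 8*z) (h(z, L) = L + 1/(3 + 8*(3 + z)) = L + 1/(3 + (24 + 8*z)) = L + 1/(27 + 8*z))
1264*1036 + h(-4, 16) = 1264*1036 + (1 + 16*(27 + 8*(-4)))/(27 + 8*(-4)) = 1309504 + (1 + 16*(27 - 32))/(27 - 32) = 1309504 + (1 + 16*(-5))/(-5) = 1309504 - (1 - 80)/5 = 1309504 - ⅕*(-79) = 1309504 + 79/5 = 6547599/5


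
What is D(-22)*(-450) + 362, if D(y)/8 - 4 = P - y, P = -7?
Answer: -68038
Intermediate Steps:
D(y) = -24 - 8*y (D(y) = 32 + 8*(-7 - y) = 32 + (-56 - 8*y) = -24 - 8*y)
D(-22)*(-450) + 362 = (-24 - 8*(-22))*(-450) + 362 = (-24 + 176)*(-450) + 362 = 152*(-450) + 362 = -68400 + 362 = -68038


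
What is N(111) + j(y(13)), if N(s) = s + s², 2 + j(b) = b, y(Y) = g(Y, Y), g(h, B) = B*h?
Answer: 12599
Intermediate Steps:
y(Y) = Y² (y(Y) = Y*Y = Y²)
j(b) = -2 + b
N(111) + j(y(13)) = 111*(1 + 111) + (-2 + 13²) = 111*112 + (-2 + 169) = 12432 + 167 = 12599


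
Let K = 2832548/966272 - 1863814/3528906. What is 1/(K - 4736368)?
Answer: -426235382304/2018806600856887987 ≈ -2.1113e-7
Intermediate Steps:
K = 1024355543885/426235382304 (K = 2832548*(1/966272) - 1863814*1/3528906 = 708137/241568 - 931907/1764453 = 1024355543885/426235382304 ≈ 2.4033)
1/(K - 4736368) = 1/(1024355543885/426235382304 - 4736368) = 1/(-2018806600856887987/426235382304) = -426235382304/2018806600856887987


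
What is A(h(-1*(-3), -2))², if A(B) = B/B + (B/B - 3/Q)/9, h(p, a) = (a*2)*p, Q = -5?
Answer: 2809/2025 ≈ 1.3872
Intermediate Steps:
h(p, a) = 2*a*p (h(p, a) = (2*a)*p = 2*a*p)
A(B) = 53/45 (A(B) = B/B + (B/B - 3/(-5))/9 = 1 + (1 - 3*(-⅕))*(⅑) = 1 + (1 + ⅗)*(⅑) = 1 + (8/5)*(⅑) = 1 + 8/45 = 53/45)
A(h(-1*(-3), -2))² = (53/45)² = 2809/2025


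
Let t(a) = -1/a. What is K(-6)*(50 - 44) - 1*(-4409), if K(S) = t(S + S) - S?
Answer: 8891/2 ≈ 4445.5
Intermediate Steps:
K(S) = -S - 1/(2*S) (K(S) = -1/(S + S) - S = -1/(2*S) - S = -S - 1/(2*S))
K(-6)*(50 - 44) - 1*(-4409) = (-1*(-6) - ½/(-6))*(50 - 44) - 1*(-4409) = (6 - ½*(-⅙))*6 + 4409 = (6 + 1/12)*6 + 4409 = (73/12)*6 + 4409 = 73/2 + 4409 = 8891/2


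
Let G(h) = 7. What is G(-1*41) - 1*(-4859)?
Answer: 4866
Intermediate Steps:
G(-1*41) - 1*(-4859) = 7 - 1*(-4859) = 7 + 4859 = 4866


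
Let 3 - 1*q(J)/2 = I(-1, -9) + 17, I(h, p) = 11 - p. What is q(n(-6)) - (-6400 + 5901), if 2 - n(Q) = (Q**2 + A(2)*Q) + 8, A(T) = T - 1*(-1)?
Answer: 431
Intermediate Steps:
A(T) = 1 + T (A(T) = T + 1 = 1 + T)
n(Q) = -6 - Q**2 - 3*Q (n(Q) = 2 - ((Q**2 + (1 + 2)*Q) + 8) = 2 - ((Q**2 + 3*Q) + 8) = 2 - (8 + Q**2 + 3*Q) = 2 + (-8 - Q**2 - 3*Q) = -6 - Q**2 - 3*Q)
q(J) = -68 (q(J) = 6 - 2*((11 - 1*(-9)) + 17) = 6 - 2*((11 + 9) + 17) = 6 - 2*(20 + 17) = 6 - 2*37 = 6 - 74 = -68)
q(n(-6)) - (-6400 + 5901) = -68 - (-6400 + 5901) = -68 - 1*(-499) = -68 + 499 = 431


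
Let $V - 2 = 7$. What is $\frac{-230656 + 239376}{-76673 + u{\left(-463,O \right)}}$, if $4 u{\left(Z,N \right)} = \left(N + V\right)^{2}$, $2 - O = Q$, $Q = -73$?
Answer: $- \frac{8720}{74909} \approx -0.11641$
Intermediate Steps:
$O = 75$ ($O = 2 - -73 = 2 + 73 = 75$)
$V = 9$ ($V = 2 + 7 = 9$)
$u{\left(Z,N \right)} = \frac{\left(9 + N\right)^{2}}{4}$ ($u{\left(Z,N \right)} = \frac{\left(N + 9\right)^{2}}{4} = \frac{\left(9 + N\right)^{2}}{4}$)
$\frac{-230656 + 239376}{-76673 + u{\left(-463,O \right)}} = \frac{-230656 + 239376}{-76673 + \frac{\left(9 + 75\right)^{2}}{4}} = \frac{8720}{-76673 + \frac{84^{2}}{4}} = \frac{8720}{-76673 + \frac{1}{4} \cdot 7056} = \frac{8720}{-76673 + 1764} = \frac{8720}{-74909} = 8720 \left(- \frac{1}{74909}\right) = - \frac{8720}{74909}$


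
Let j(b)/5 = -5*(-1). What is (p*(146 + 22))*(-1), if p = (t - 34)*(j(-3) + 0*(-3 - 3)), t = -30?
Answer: 268800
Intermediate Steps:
j(b) = 25 (j(b) = 5*(-5*(-1)) = 5*5 = 25)
p = -1600 (p = (-30 - 34)*(25 + 0*(-3 - 3)) = -64*(25 + 0*(-6)) = -64*(25 + 0) = -64*25 = -1600)
(p*(146 + 22))*(-1) = -1600*(146 + 22)*(-1) = -1600*168*(-1) = -268800*(-1) = 268800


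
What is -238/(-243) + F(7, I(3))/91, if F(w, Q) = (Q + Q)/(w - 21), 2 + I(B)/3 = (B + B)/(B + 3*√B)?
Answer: 153793/154791 - 3*√3/637 ≈ 0.98540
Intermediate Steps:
I(B) = -6 + 6*B/(B + 3*√B) (I(B) = -6 + 3*((B + B)/(B + 3*√B)) = -6 + 3*((2*B)/(B + 3*√B)) = -6 + 3*(2*B/(B + 3*√B)) = -6 + 6*B/(B + 3*√B))
F(w, Q) = 2*Q/(-21 + w) (F(w, Q) = (2*Q)/(-21 + w) = 2*Q/(-21 + w))
-238/(-243) + F(7, I(3))/91 = -238/(-243) + (2*(-18*√3/(3 + 3*√3))/(-21 + 7))/91 = -238*(-1/243) + (2*(-18*√3/(3 + 3*√3))/(-14))*(1/91) = 238/243 + (2*(-18*√3/(3 + 3*√3))*(-1/14))*(1/91) = 238/243 + (18*√3/(7*(3 + 3*√3)))*(1/91) = 238/243 + 18*√3/(637*(3 + 3*√3))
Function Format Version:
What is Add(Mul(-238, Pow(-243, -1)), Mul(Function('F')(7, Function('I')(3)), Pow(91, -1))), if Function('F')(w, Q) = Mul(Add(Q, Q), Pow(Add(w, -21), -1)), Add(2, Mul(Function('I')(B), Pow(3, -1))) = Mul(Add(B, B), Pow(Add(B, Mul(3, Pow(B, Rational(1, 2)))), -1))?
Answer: Add(Rational(153793, 154791), Mul(Rational(-3, 637), Pow(3, Rational(1, 2)))) ≈ 0.98540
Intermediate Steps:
Function('I')(B) = Add(-6, Mul(6, B, Pow(Add(B, Mul(3, Pow(B, Rational(1, 2)))), -1))) (Function('I')(B) = Add(-6, Mul(3, Mul(Add(B, B), Pow(Add(B, Mul(3, Pow(B, Rational(1, 2)))), -1)))) = Add(-6, Mul(3, Mul(Mul(2, B), Pow(Add(B, Mul(3, Pow(B, Rational(1, 2)))), -1)))) = Add(-6, Mul(3, Mul(2, B, Pow(Add(B, Mul(3, Pow(B, Rational(1, 2)))), -1)))) = Add(-6, Mul(6, B, Pow(Add(B, Mul(3, Pow(B, Rational(1, 2)))), -1))))
Function('F')(w, Q) = Mul(2, Q, Pow(Add(-21, w), -1)) (Function('F')(w, Q) = Mul(Mul(2, Q), Pow(Add(-21, w), -1)) = Mul(2, Q, Pow(Add(-21, w), -1)))
Add(Mul(-238, Pow(-243, -1)), Mul(Function('F')(7, Function('I')(3)), Pow(91, -1))) = Add(Mul(-238, Pow(-243, -1)), Mul(Mul(2, Mul(-18, Pow(3, Rational(1, 2)), Pow(Add(3, Mul(3, Pow(3, Rational(1, 2)))), -1)), Pow(Add(-21, 7), -1)), Pow(91, -1))) = Add(Mul(-238, Rational(-1, 243)), Mul(Mul(2, Mul(-18, Pow(3, Rational(1, 2)), Pow(Add(3, Mul(3, Pow(3, Rational(1, 2)))), -1)), Pow(-14, -1)), Rational(1, 91))) = Add(Rational(238, 243), Mul(Mul(2, Mul(-18, Pow(3, Rational(1, 2)), Pow(Add(3, Mul(3, Pow(3, Rational(1, 2)))), -1)), Rational(-1, 14)), Rational(1, 91))) = Add(Rational(238, 243), Mul(Mul(Rational(18, 7), Pow(3, Rational(1, 2)), Pow(Add(3, Mul(3, Pow(3, Rational(1, 2)))), -1)), Rational(1, 91))) = Add(Rational(238, 243), Mul(Rational(18, 637), Pow(3, Rational(1, 2)), Pow(Add(3, Mul(3, Pow(3, Rational(1, 2)))), -1)))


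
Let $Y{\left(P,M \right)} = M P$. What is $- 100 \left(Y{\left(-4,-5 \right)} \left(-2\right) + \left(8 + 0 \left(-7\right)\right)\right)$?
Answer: $3200$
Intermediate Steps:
$- 100 \left(Y{\left(-4,-5 \right)} \left(-2\right) + \left(8 + 0 \left(-7\right)\right)\right) = - 100 \left(\left(-5\right) \left(-4\right) \left(-2\right) + \left(8 + 0 \left(-7\right)\right)\right) = - 100 \left(20 \left(-2\right) + \left(8 + 0\right)\right) = - 100 \left(-40 + 8\right) = \left(-100\right) \left(-32\right) = 3200$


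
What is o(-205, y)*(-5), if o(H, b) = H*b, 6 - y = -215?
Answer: 226525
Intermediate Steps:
y = 221 (y = 6 - 1*(-215) = 6 + 215 = 221)
o(-205, y)*(-5) = -205*221*(-5) = -45305*(-5) = 226525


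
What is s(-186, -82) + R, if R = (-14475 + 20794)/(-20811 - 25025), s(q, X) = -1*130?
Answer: -5964999/45836 ≈ -130.14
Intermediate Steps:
s(q, X) = -130
R = -6319/45836 (R = 6319/(-45836) = 6319*(-1/45836) = -6319/45836 ≈ -0.13786)
s(-186, -82) + R = -130 - 6319/45836 = -5964999/45836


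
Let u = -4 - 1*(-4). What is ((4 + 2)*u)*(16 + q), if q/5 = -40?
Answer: 0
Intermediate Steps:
q = -200 (q = 5*(-40) = -200)
u = 0 (u = -4 + 4 = 0)
((4 + 2)*u)*(16 + q) = ((4 + 2)*0)*(16 - 200) = (6*0)*(-184) = 0*(-184) = 0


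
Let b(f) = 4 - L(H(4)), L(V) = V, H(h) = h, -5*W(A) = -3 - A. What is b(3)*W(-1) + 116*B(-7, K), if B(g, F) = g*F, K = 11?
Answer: -8932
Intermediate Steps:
W(A) = 3/5 + A/5 (W(A) = -(-3 - A)/5 = 3/5 + A/5)
b(f) = 0 (b(f) = 4 - 1*4 = 4 - 4 = 0)
B(g, F) = F*g
b(3)*W(-1) + 116*B(-7, K) = 0*(3/5 + (1/5)*(-1)) + 116*(11*(-7)) = 0*(3/5 - 1/5) + 116*(-77) = 0*(2/5) - 8932 = 0 - 8932 = -8932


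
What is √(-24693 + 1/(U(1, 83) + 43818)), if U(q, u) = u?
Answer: 4*I*√2974422784762/43901 ≈ 157.14*I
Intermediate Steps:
√(-24693 + 1/(U(1, 83) + 43818)) = √(-24693 + 1/(83 + 43818)) = √(-24693 + 1/43901) = √(-1084047392/43901) = 4*I*√2974422784762/43901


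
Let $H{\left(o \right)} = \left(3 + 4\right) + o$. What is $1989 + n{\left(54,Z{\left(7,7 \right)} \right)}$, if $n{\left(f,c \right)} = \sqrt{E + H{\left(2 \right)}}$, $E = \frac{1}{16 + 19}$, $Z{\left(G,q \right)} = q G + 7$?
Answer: $1989 + \frac{2 \sqrt{2765}}{35} \approx 1992.0$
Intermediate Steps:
$H{\left(o \right)} = 7 + o$
$Z{\left(G,q \right)} = 7 + G q$ ($Z{\left(G,q \right)} = G q + 7 = 7 + G q$)
$E = \frac{1}{35} \approx 0.028571$
$n{\left(f,c \right)} = \frac{2 \sqrt{2765}}{35}$ ($n{\left(f,c \right)} = \sqrt{\frac{1}{35} + \left(7 + 2\right)} = \sqrt{\frac{1}{35} + 9} = \sqrt{\frac{316}{35}} = \frac{2 \sqrt{2765}}{35}$)
$1989 + n{\left(54,Z{\left(7,7 \right)} \right)} = 1989 + \frac{2 \sqrt{2765}}{35}$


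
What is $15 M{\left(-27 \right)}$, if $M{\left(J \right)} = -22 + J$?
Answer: $-735$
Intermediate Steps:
$15 M{\left(-27 \right)} = 15 \left(-22 - 27\right) = 15 \left(-49\right) = -735$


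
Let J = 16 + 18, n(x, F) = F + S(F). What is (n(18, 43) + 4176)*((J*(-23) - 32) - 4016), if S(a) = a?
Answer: -20585460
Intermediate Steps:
n(x, F) = 2*F (n(x, F) = F + F = 2*F)
J = 34
(n(18, 43) + 4176)*((J*(-23) - 32) - 4016) = (2*43 + 4176)*((34*(-23) - 32) - 4016) = (86 + 4176)*((-782 - 32) - 4016) = 4262*(-814 - 4016) = 4262*(-4830) = -20585460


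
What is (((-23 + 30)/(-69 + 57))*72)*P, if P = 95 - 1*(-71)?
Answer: -6972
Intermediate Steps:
P = 166 (P = 95 + 71 = 166)
(((-23 + 30)/(-69 + 57))*72)*P = (((-23 + 30)/(-69 + 57))*72)*166 = ((7/(-12))*72)*166 = ((7*(-1/12))*72)*166 = -7/12*72*166 = -42*166 = -6972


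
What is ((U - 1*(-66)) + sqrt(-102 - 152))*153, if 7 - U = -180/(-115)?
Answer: 251379/23 + 153*I*sqrt(254) ≈ 10930.0 + 2438.4*I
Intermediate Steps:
U = 125/23 (U = 7 - (-180)/(-115) = 7 - (-180)*(-1)/115 = 7 - 1*36/23 = 7 - 36/23 = 125/23 ≈ 5.4348)
((U - 1*(-66)) + sqrt(-102 - 152))*153 = ((125/23 - 1*(-66)) + sqrt(-102 - 152))*153 = ((125/23 + 66) + sqrt(-254))*153 = (1643/23 + I*sqrt(254))*153 = 251379/23 + 153*I*sqrt(254)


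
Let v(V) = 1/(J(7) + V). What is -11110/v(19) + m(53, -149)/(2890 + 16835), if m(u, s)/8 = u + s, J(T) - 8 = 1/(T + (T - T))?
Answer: -13879169292/46025 ≈ -3.0156e+5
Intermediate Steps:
J(T) = 8 + 1/T (J(T) = 8 + 1/(T + (T - T)) = 8 + 1/(T + 0) = 8 + 1/T)
m(u, s) = 8*s + 8*u (m(u, s) = 8*(u + s) = 8*(s + u) = 8*s + 8*u)
v(V) = 1/(57/7 + V) (v(V) = 1/((8 + 1/7) + V) = 1/((8 + ⅐) + V) = 1/(57/7 + V))
-11110/v(19) + m(53, -149)/(2890 + 16835) = -11110/(7/(57 + 7*19)) + (8*(-149) + 8*53)/(2890 + 16835) = -11110/(7/(57 + 133)) + (-1192 + 424)/19725 = -11110/(7/190) - 768*1/19725 = -11110/(7*(1/190)) - 256/6575 = -11110/7/190 - 256/6575 = -11110*190/7 - 256/6575 = -2110900/7 - 256/6575 = -13879169292/46025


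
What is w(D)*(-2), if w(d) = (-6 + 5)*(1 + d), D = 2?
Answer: 6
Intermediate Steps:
w(d) = -1 - d (w(d) = -(1 + d) = -1 - d)
w(D)*(-2) = (-1 - 1*2)*(-2) = (-1 - 2)*(-2) = -3*(-2) = 6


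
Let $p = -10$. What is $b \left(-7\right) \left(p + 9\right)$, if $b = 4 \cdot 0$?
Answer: $0$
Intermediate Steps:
$b = 0$
$b \left(-7\right) \left(p + 9\right) = 0 \left(-7\right) \left(-10 + 9\right) = 0 \left(-1\right) = 0$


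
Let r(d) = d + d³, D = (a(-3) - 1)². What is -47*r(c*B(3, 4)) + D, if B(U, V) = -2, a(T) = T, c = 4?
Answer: 24456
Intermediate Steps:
D = 16 (D = (-3 - 1)² = (-4)² = 16)
-47*r(c*B(3, 4)) + D = -47*(4*(-2) + (4*(-2))³) + 16 = -47*(-8 + (-8)³) + 16 = -47*(-8 - 512) + 16 = -47*(-520) + 16 = 24440 + 16 = 24456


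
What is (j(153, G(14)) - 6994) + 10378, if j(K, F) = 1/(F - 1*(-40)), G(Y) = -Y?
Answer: 87985/26 ≈ 3384.0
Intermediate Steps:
j(K, F) = 1/(40 + F) (j(K, F) = 1/(F + 40) = 1/(40 + F))
(j(153, G(14)) - 6994) + 10378 = (1/(40 - 1*14) - 6994) + 10378 = (1/(40 - 14) - 6994) + 10378 = (1/26 - 6994) + 10378 = -181843/26 + 10378 = 87985/26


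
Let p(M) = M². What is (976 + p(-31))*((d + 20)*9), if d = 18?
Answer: 662454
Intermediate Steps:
(976 + p(-31))*((d + 20)*9) = (976 + (-31)²)*((18 + 20)*9) = (976 + 961)*(38*9) = 1937*342 = 662454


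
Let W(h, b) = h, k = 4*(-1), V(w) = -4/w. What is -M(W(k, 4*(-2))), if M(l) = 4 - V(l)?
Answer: -3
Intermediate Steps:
k = -4
M(l) = 4 + 4/l (M(l) = 4 - (-4)/l = 4 + 4/l)
-M(W(k, 4*(-2))) = -(4 + 4/(-4)) = -(4 + 4*(-1/4)) = -(4 - 1) = -1*3 = -3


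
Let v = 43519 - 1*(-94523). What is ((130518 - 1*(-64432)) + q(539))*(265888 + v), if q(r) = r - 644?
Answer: 78703740850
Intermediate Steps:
q(r) = -644 + r
v = 138042 (v = 43519 + 94523 = 138042)
((130518 - 1*(-64432)) + q(539))*(265888 + v) = ((130518 - 1*(-64432)) + (-644 + 539))*(265888 + 138042) = ((130518 + 64432) - 105)*403930 = (194950 - 105)*403930 = 194845*403930 = 78703740850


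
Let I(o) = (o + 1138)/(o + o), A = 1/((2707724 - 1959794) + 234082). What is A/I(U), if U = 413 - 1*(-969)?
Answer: 691/618667560 ≈ 1.1169e-6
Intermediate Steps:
U = 1382 (U = 413 + 969 = 1382)
A = 1/982012 (A = 1/(747930 + 234082) = 1/982012 ≈ 1.0183e-6)
I(o) = (1138 + o)/(2*o) (I(o) = (1138 + o)/((2*o)) = (1138 + o)*(1/(2*o)) = (1138 + o)/(2*o))
A/I(U) = 1/(982012*(((½)*(1138 + 1382)/1382))) = 1/(982012*(((½)*(1/1382)*2520))) = 1/(982012*(630/691)) = (1/982012)*(691/630) = 691/618667560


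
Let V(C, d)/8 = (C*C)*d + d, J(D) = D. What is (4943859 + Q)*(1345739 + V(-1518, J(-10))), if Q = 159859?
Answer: -933981726070398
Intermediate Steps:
V(C, d) = 8*d + 8*d*C² (V(C, d) = 8*((C*C)*d + d) = 8*(C²*d + d) = 8*(d*C² + d) = 8*(d + d*C²) = 8*d + 8*d*C²)
(4943859 + Q)*(1345739 + V(-1518, J(-10))) = (4943859 + 159859)*(1345739 + 8*(-10)*(1 + (-1518)²)) = 5103718*(1345739 + 8*(-10)*(1 + 2304324)) = 5103718*(1345739 + 8*(-10)*2304325) = 5103718*(1345739 - 184346000) = 5103718*(-183000261) = -933981726070398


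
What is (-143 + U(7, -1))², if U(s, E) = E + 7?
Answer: 18769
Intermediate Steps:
U(s, E) = 7 + E
(-143 + U(7, -1))² = (-143 + (7 - 1))² = (-143 + 6)² = (-137)² = 18769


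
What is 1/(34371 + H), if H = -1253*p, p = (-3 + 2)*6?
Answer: 1/41889 ≈ 2.3873e-5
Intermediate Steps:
p = -6 (p = -1*6 = -6)
H = 7518 (H = -1253*(-6) = 7518)
1/(34371 + H) = 1/(34371 + 7518) = 1/41889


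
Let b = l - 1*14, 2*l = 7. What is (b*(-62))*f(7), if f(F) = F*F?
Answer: 31899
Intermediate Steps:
l = 7/2 (l = (½)*7 = 7/2 ≈ 3.5000)
f(F) = F²
b = -21/2 (b = 7/2 - 1*14 = 7/2 - 14 = -21/2 ≈ -10.500)
(b*(-62))*f(7) = -21/2*(-62)*7² = 651*49 = 31899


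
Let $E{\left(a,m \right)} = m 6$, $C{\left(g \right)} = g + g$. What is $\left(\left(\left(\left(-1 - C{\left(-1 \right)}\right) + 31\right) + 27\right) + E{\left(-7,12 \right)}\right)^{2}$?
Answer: $17161$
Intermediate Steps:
$C{\left(g \right)} = 2 g$
$E{\left(a,m \right)} = 6 m$
$\left(\left(\left(\left(-1 - C{\left(-1 \right)}\right) + 31\right) + 27\right) + E{\left(-7,12 \right)}\right)^{2} = \left(\left(\left(\left(-1 - 2 \left(-1\right)\right) + 31\right) + 27\right) + 6 \cdot 12\right)^{2} = \left(\left(\left(\left(-1 - -2\right) + 31\right) + 27\right) + 72\right)^{2} = \left(\left(\left(\left(-1 + 2\right) + 31\right) + 27\right) + 72\right)^{2} = \left(\left(\left(1 + 31\right) + 27\right) + 72\right)^{2} = \left(\left(32 + 27\right) + 72\right)^{2} = \left(59 + 72\right)^{2} = 131^{2} = 17161$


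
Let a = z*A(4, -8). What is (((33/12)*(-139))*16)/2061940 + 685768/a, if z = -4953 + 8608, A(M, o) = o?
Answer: -8838695636/376819535 ≈ -23.456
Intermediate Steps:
z = 3655
a = -29240 (a = 3655*(-8) = -29240)
(((33/12)*(-139))*16)/2061940 + 685768/a = (((33/12)*(-139))*16)/2061940 + 685768/(-29240) = (((33*(1/12))*(-139))*16)*(1/2061940) + 685768*(-1/29240) = (((11/4)*(-139))*16)*(1/2061940) - 85721/3655 = -1529/4*16*(1/2061940) - 85721/3655 = -6116*1/2061940 - 85721/3655 = -1529/515485 - 85721/3655 = -8838695636/376819535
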